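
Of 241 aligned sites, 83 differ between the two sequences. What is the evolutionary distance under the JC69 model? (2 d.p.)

0.46

p = 83/241 ≈ 0.344398.
d = −(3/4) ln(1 − 4p/3) = −0.75 ln(1 − 0.459197) = −0.75 ln(0.540803)
  = −0.75 × (-0.614700) = 0.461025 substitutions/site.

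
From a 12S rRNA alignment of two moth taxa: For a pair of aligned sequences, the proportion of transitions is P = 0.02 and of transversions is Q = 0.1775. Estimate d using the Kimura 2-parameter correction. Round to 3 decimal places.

Under the Kimura two-parameter model, d = −½ ln(1 − 2P − Q) − ¼ ln(1 − 2Q).
1 − 2P − Q = 0.7825, giving −½ ln(0.7825) = 0.122631.
1 − 2Q = 0.645, giving −¼ ln(0.645) = 0.109626.
d = 0.122631 + 0.109626 = 0.232257.

0.232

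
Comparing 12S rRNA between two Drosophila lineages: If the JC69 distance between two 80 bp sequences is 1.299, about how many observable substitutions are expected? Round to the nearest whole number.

Invert JC69: p = (3/4)(1 − e^(−4d/3)) = 0.75 × (1 − e^(-1.732)) = 0.75 × (1 − 0.176930) = 0.617303.
Expected differing sites = pL ≈ 0.617303 × 80 = 49.38424 ≈ 49.

49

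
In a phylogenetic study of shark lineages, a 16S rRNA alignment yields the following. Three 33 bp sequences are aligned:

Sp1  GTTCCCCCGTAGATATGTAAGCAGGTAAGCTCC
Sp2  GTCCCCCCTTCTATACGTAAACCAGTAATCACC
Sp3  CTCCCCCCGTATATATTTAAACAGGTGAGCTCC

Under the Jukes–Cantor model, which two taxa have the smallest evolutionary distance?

Sp1 and Sp3

Sp1–Sp2: 10/33 differ, p = 0.303, d = 0.388.
Sp1–Sp3: 6/33 differ, p = 0.182, d = 0.208.
Sp2–Sp3: 10/33 differ, p = 0.303, d = 0.388.
The smallest distance is between Sp1 and Sp3.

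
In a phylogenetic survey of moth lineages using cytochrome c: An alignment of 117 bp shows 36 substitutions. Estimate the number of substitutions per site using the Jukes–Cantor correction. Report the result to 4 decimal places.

p = 36/117 ≈ 0.307692.
d = −(3/4) ln(1 − 4p/3) = −0.75 ln(1 − 0.410256) = −0.75 ln(0.589744)
  = −0.75 × (-0.528067) = 0.396050 substitutions/site.

0.3961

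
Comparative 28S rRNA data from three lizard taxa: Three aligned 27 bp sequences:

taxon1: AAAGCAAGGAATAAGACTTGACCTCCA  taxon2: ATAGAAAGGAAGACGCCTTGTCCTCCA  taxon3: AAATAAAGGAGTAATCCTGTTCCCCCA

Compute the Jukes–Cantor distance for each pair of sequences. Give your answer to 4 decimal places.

d(taxon1,taxon2) = 0.2635, d(taxon1,taxon3) = 0.4408, d(taxon2,taxon3) = 0.4408

taxon1–taxon2: 6/27 sites differ → p ≈ 0.222222, d = −0.75 ln(1 − 0.296296) = 0.263548 ≈ 0.2635.
taxon1–taxon3: 9/27 sites differ → p ≈ 0.333333, d = −0.75 ln(1 − 0.444444) = 0.440839 ≈ 0.4408.
taxon2–taxon3: 9/27 sites differ → p ≈ 0.333333, d = −0.75 ln(1 − 0.444444) = 0.440839 ≈ 0.4408.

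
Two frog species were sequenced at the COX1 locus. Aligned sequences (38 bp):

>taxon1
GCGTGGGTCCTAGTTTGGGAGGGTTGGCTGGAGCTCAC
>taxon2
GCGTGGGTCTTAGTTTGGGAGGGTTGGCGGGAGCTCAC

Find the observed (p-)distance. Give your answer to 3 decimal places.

0.053

The sequences differ at 2 of 38 positions (sites 10, 29).
p = 2/38 = 0.052631… ≈ 0.053 (to 3 d.p.).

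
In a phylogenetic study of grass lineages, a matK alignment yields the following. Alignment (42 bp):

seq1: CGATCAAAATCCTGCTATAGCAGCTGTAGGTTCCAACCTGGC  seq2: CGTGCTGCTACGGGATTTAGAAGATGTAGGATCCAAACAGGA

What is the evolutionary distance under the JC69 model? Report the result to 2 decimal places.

The sequences differ at 17 of 42 sites, so p = 17/42 ≈ 0.404762.
d = −(3/4) ln(1 − 4p/3) = −0.75 ln(1 − 0.539683) = −0.75 ln(0.460317)
  = −0.75 × (-0.775840) = 0.581880 substitutions/site.

0.58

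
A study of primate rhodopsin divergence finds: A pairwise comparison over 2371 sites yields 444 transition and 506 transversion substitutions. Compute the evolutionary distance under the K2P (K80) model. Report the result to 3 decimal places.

P = 444/2371 ≈ 0.187263 and Q = 506/2371 ≈ 0.213412.
Under the Kimura two-parameter model, d = −½ ln(1 − 2P − Q) − ¼ ln(1 − 2Q).
1 − 2P − Q = 0.412062, giving −½ ln(0.412062) = 0.443291.
1 − 2Q = 0.573176, giving −¼ ln(0.573176) = 0.139141.
d = 0.443291 + 0.139141 = 0.582432.

0.582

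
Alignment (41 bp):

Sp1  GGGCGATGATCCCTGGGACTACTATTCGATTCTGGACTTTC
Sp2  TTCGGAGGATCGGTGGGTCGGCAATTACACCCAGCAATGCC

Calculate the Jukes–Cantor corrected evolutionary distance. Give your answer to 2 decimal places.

The sequences differ at 20 of 41 sites, so p = 20/41 ≈ 0.487805.
d = −(3/4) ln(1 − 4p/3) = −0.75 ln(1 − 0.650407) = −0.75 ln(0.349593)
  = −0.75 × (-1.050986) = 0.788240 substitutions/site.

0.79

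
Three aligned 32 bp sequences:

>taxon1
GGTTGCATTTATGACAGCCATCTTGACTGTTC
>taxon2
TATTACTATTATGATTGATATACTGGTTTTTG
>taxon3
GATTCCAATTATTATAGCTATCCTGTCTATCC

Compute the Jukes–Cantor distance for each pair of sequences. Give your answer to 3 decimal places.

taxon1–taxon2: 15/32 sites differ → p = 0.46875, d = −0.75 ln(1 − 0.625) = 0.735622 ≈ 0.736.
taxon1–taxon3: 10/32 sites differ → p = 0.3125, d = −0.75 ln(1 − 0.416667) = 0.404248 ≈ 0.404.
taxon2–taxon3: 12/32 sites differ → p = 0.375, d = −0.75 ln(1 − 0.5) = 0.519860 ≈ 0.520.

d(taxon1,taxon2) = 0.736, d(taxon1,taxon3) = 0.404, d(taxon2,taxon3) = 0.520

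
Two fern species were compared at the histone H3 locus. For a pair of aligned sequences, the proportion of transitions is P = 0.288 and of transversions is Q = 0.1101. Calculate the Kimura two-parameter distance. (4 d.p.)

0.6415

Under the Kimura two-parameter model, d = −½ ln(1 − 2P − Q) − ¼ ln(1 − 2Q).
1 − 2P − Q = 0.3139, giving −½ ln(0.3139) = 0.579340.
1 − 2Q = 0.7798, giving −¼ ln(0.7798) = 0.062179.
d = 0.579340 + 0.062179 = 0.641519.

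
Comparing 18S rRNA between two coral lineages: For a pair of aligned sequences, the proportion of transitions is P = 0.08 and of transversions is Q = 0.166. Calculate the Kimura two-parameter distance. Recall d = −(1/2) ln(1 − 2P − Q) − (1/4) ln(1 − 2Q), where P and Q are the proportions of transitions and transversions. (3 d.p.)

Under the Kimura two-parameter model, d = −½ ln(1 − 2P − Q) − ¼ ln(1 − 2Q).
1 − 2P − Q = 0.674, giving −½ ln(0.674) = 0.197263.
1 − 2Q = 0.668, giving −¼ ln(0.668) = 0.100867.
d = 0.197263 + 0.100867 = 0.298130.

0.298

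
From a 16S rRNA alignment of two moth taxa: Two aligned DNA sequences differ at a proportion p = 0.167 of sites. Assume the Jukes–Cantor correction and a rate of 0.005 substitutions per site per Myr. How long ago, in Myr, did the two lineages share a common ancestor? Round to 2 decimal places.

d = −(3/4) ln(1 − 4p/3) = −0.75 ln(1 − 0.222667) = −0.75 ln(0.777333)
  = −0.75 × (-0.251886) = 0.188915 substitutions/site.
Under a molecular clock d = 2μt, so t = d/(2μ) = 0.188915 / (2 × 0.005) = 18.89 Myr.

18.89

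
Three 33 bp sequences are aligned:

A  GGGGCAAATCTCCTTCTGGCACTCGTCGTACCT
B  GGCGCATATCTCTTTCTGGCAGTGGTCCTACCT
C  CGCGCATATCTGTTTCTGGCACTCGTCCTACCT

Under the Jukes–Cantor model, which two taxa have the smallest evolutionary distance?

A–B: 6/33 differ, p = 0.182, d = 0.208.
A–C: 6/33 differ, p = 0.182, d = 0.208.
B–C: 4/33 differ, p = 0.121, d = 0.132.
The smallest distance is between B and C.

B and C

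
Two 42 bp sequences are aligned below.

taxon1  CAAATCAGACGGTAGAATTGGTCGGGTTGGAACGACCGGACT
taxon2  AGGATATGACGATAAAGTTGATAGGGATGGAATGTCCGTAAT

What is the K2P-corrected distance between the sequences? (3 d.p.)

0.491

Of 42 sites, 7 differences are transitions and 8 are transversions, so P = 7/42 ≈ 0.166667 and Q = 8/42 ≈ 0.190476.
Under the Kimura two-parameter model, d = −½ ln(1 − 2P − Q) − ¼ ln(1 − 2Q).
1 − 2P − Q = 0.47619, giving −½ ln(0.47619) = 0.370969.
1 − 2Q = 0.619048, giving −¼ ln(0.619048) = 0.119893.
d = 0.370969 + 0.119893 = 0.490862.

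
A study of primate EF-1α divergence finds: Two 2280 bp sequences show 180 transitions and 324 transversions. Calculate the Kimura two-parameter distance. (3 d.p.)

P = 180/2280 ≈ 0.078947 and Q = 324/2280 ≈ 0.142105.
Under the Kimura two-parameter model, d = −½ ln(1 − 2P − Q) − ¼ ln(1 − 2Q).
1 − 2P − Q = 0.700001, giving −½ ln(0.700001) = 0.178337.
1 − 2Q = 0.71579, giving −¼ ln(0.71579) = 0.083592.
d = 0.178337 + 0.083592 = 0.261929.

0.262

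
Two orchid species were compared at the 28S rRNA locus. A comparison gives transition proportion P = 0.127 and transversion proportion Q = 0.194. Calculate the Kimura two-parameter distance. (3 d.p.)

0.420

Under the Kimura two-parameter model, d = −½ ln(1 − 2P − Q) − ¼ ln(1 − 2Q).
1 − 2P − Q = 0.552, giving −½ ln(0.552) = 0.297104.
1 − 2Q = 0.612, giving −¼ ln(0.612) = 0.122756.
d = 0.297104 + 0.122756 = 0.419860.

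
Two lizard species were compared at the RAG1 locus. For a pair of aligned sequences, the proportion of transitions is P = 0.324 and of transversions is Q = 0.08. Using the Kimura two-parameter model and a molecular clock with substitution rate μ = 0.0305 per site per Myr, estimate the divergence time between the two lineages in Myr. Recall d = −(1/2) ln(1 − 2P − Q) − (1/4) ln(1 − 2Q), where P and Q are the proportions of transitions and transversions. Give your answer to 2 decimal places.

11.39

Under the Kimura two-parameter model, d = −½ ln(1 − 2P − Q) − ¼ ln(1 − 2Q).
1 − 2P − Q = 0.272, giving −½ ln(0.272) = 0.650977.
1 − 2Q = 0.84, giving −¼ ln(0.84) = 0.043588.
d = 0.650977 + 0.043588 = 0.694565.
Under a molecular clock d = 2μt, so t = d/(2μ) = 0.694565 / (2 × 0.0305) = 11.39 Myr.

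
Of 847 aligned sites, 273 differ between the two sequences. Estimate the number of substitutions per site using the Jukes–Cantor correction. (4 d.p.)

0.4213

p = 273/847 ≈ 0.322314.
d = −(3/4) ln(1 − 4p/3) = −0.75 ln(1 − 0.429752) = −0.75 ln(0.570248)
  = −0.75 × (-0.561684) = 0.421263 substitutions/site.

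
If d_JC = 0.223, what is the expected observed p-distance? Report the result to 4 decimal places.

0.1929

p = (3/4)(1 − e^(−4d/3)) = 0.75 × (1 − e^(-0.297333)) = 0.75 × (1 − 0.742797) = 0.192902.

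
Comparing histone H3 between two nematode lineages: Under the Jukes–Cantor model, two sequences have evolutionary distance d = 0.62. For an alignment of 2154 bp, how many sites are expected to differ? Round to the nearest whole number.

Invert JC69: p = (3/4)(1 − e^(−4d/3)) = 0.75 × (1 − e^(-0.826667)) = 0.75 × (1 − 0.437505) = 0.421871.
Expected differing sites = pL ≈ 0.421871 × 2154 = 908.710134 ≈ 909.

909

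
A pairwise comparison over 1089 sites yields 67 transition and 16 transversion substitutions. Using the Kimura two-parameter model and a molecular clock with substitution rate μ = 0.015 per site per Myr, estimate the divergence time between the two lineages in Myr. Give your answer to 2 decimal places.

P = 67/1089 ≈ 0.061524 and Q = 16/1089 ≈ 0.014692.
Under the Kimura two-parameter model, d = −½ ln(1 − 2P − Q) − ¼ ln(1 − 2Q).
1 − 2P − Q = 0.86226, giving −½ ln(0.86226) = 0.074099.
1 − 2Q = 0.970616, giving −¼ ln(0.970616) = 0.007456.
d = 0.074099 + 0.007456 = 0.081555.
Under a molecular clock d = 2μt, so t = d/(2μ) = 0.081555 / (2 × 0.015) = 2.72 Myr.

2.72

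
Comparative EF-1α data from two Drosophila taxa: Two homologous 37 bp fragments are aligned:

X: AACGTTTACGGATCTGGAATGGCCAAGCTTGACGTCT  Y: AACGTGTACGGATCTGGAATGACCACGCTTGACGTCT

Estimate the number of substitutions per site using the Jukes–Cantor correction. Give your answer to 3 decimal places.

The sequences differ at 3 of 37 sites (6, 22, 26), so p = 3/37 ≈ 0.081081.
d = −(3/4) ln(1 − 4p/3) = −0.75 ln(1 − 0.108108) = −0.75 ln(0.891892)
  = −0.75 × (-0.114410) = 0.085808 substitutions/site.

0.086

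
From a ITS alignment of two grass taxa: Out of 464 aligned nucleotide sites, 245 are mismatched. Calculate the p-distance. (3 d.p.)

0.528

p = 245/464 = 0.528017… ≈ 0.528 (to 3 d.p.).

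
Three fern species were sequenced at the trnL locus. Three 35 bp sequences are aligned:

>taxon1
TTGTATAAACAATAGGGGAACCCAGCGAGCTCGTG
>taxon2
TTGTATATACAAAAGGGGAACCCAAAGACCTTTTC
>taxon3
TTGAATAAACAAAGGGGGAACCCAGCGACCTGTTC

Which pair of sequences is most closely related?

taxon2 and taxon3

taxon1–taxon2: 8/35 differ, p = 0.229, d = 0.273.
taxon1–taxon3: 7/35 differ, p = 0.200, d = 0.233.
taxon2–taxon3: 6/35 differ, p = 0.171, d = 0.195.
The smallest distance is between taxon2 and taxon3.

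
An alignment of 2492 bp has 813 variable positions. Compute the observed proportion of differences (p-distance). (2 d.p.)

p = 813/2492 = 0.326243… ≈ 0.33 (to 2 d.p.).

0.33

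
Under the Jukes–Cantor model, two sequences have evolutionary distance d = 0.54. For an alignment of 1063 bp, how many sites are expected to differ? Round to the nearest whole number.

409

Invert JC69: p = (3/4)(1 − e^(−4d/3)) = 0.75 × (1 − e^(-0.72)) = 0.75 × (1 − 0.486752) = 0.384936.
Expected differing sites = pL ≈ 0.384936 × 1063 = 409.186968 ≈ 409.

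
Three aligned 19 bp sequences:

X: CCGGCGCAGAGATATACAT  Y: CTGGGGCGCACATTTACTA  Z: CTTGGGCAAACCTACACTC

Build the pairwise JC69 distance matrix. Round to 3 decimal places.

X–Y: 8/19 sites differ → p ≈ 0.421053, d = −0.75 ln(1 − 0.561404) = 0.618132 ≈ 0.618.
X–Z: 9/19 sites differ → p ≈ 0.473684, d = −0.75 ln(1 − 0.631579) = 0.748897 ≈ 0.749.
Y–Z: 7/19 sites differ → p ≈ 0.368421, d = −0.75 ln(1 − 0.491228) = 0.506816 ≈ 0.507.

d(X,Y) = 0.618, d(X,Z) = 0.749, d(Y,Z) = 0.507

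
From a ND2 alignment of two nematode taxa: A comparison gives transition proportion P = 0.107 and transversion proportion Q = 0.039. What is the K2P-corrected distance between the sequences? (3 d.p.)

Under the Kimura two-parameter model, d = −½ ln(1 − 2P − Q) − ¼ ln(1 − 2Q).
1 − 2P − Q = 0.747, giving −½ ln(0.747) = 0.145845.
1 − 2Q = 0.922, giving −¼ ln(0.922) = 0.020303.
d = 0.145845 + 0.020303 = 0.166148.

0.166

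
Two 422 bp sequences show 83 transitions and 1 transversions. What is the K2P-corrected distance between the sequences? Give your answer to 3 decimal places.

P = 83/422 ≈ 0.196682 and Q = 1/422 ≈ 0.00237.
Under the Kimura two-parameter model, d = −½ ln(1 − 2P − Q) − ¼ ln(1 − 2Q).
1 − 2P − Q = 0.604266, giving −½ ln(0.604266) = 0.251870.
1 − 2Q = 0.99526, giving −¼ ln(0.99526) = 0.001188.
d = 0.251870 + 0.001188 = 0.253058.

0.253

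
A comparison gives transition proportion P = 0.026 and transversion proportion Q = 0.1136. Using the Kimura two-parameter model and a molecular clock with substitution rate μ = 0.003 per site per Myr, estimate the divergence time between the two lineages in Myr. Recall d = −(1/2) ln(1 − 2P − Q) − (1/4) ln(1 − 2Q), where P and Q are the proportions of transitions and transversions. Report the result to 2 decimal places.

25.83

Under the Kimura two-parameter model, d = −½ ln(1 − 2P − Q) − ¼ ln(1 − 2Q).
1 − 2P − Q = 0.8344, giving −½ ln(0.8344) = 0.090521.
1 − 2Q = 0.7728, giving −¼ ln(0.7728) = 0.064434.
d = 0.090521 + 0.064434 = 0.154955.
Under a molecular clock d = 2μt, so t = d/(2μ) = 0.154955 / (2 × 0.003) = 25.83 Myr.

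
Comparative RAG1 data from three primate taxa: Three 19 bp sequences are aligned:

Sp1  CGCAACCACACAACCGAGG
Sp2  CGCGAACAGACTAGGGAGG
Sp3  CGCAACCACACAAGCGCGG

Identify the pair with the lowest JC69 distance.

Sp1 and Sp3

Sp1–Sp2: 6/19 differ, p = 0.316, d = 0.410.
Sp1–Sp3: 2/19 differ, p = 0.105, d = 0.113.
Sp2–Sp3: 6/19 differ, p = 0.316, d = 0.410.
The smallest distance is between Sp1 and Sp3.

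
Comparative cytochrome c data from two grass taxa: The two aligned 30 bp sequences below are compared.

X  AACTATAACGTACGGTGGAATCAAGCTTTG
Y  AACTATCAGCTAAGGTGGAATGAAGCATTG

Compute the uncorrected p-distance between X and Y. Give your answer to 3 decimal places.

The sequences differ at 6 of 30 positions (sites 7, 9, 10, 13, 22, 27).
p = 6/30 = 0.200.

0.200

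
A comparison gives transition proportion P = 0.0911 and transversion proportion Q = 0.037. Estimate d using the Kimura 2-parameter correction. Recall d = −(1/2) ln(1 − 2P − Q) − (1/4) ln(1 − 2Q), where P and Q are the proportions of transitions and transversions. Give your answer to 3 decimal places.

0.143

Under the Kimura two-parameter model, d = −½ ln(1 − 2P − Q) − ¼ ln(1 − 2Q).
1 − 2P − Q = 0.7808, giving −½ ln(0.7808) = 0.123718.
1 − 2Q = 0.926, giving −¼ ln(0.926) = 0.019220.
d = 0.123718 + 0.019220 = 0.142938.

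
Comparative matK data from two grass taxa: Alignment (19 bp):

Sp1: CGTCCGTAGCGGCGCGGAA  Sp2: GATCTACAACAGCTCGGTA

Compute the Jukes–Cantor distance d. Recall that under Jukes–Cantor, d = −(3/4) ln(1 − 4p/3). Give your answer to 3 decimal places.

The sequences differ at 9 of 19 sites (1, 2, 5, 6, 7, 9, 11, 14, 18), so p = 9/19 ≈ 0.473684.
d = −(3/4) ln(1 − 4p/3) = −0.75 ln(1 − 0.631579) = −0.75 ln(0.368421)
  = −0.75 × (-0.998529) = 0.748897 substitutions/site.

0.749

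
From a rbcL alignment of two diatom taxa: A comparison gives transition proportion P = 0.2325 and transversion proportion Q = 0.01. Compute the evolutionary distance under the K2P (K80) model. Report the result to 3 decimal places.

0.327

Under the Kimura two-parameter model, d = −½ ln(1 − 2P − Q) − ¼ ln(1 − 2Q).
1 − 2P − Q = 0.525, giving −½ ln(0.525) = 0.322179.
1 − 2Q = 0.98, giving −¼ ln(0.98) = 0.005051.
d = 0.322179 + 0.005051 = 0.327230.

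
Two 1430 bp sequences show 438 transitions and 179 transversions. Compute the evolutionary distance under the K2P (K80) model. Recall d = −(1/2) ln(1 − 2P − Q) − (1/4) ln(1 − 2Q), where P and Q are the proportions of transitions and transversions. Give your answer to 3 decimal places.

P = 438/1430 ≈ 0.306294 and Q = 179/1430 ≈ 0.125175.
Under the Kimura two-parameter model, d = −½ ln(1 − 2P − Q) − ¼ ln(1 − 2Q).
1 − 2P − Q = 0.262237, giving −½ ln(0.262237) = 0.669253.
1 − 2Q = 0.74965, giving −¼ ln(0.74965) = 0.072037.
d = 0.669253 + 0.072037 = 0.741290.

0.741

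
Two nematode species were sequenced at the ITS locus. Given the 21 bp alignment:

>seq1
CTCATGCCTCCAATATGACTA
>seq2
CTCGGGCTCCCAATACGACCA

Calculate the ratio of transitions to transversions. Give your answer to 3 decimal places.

5.000

Transitions are A↔G and C↔T; transversions are all other mismatches.
Transitions: 5. Transversions: 1.
R = 5/1 = 5.000.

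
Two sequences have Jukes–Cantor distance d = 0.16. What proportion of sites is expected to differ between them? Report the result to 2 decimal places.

p = (3/4)(1 − e^(−4d/3)) = 0.75 × (1 − e^(-0.213333)) = 0.75 × (1 − 0.807887) = 0.144085.

0.14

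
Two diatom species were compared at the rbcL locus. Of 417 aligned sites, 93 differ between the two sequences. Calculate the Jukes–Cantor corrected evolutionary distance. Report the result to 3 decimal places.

0.265

p = 93/417 ≈ 0.223022.
d = −(3/4) ln(1 − 4p/3) = −0.75 ln(1 − 0.297363) = −0.75 ln(0.702637)
  = −0.75 × (-0.352915) = 0.264686 substitutions/site.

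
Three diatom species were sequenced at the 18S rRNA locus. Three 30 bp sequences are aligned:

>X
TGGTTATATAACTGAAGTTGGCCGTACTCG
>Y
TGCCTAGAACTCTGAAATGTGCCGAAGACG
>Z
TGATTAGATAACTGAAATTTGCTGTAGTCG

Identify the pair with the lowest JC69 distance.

X and Z

X–Y: 12/30 differ, p = 0.400, d = 0.572.
X–Z: 6/30 differ, p = 0.200, d = 0.233.
Y–Z: 9/30 differ, p = 0.300, d = 0.383.
The smallest distance is between X and Z.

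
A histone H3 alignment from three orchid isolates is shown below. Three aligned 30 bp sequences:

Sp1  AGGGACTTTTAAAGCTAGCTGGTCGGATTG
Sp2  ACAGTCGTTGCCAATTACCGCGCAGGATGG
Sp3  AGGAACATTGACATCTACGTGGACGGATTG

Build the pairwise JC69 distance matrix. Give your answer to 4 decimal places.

Sp1–Sp2: 15/30 sites differ → p = 0.5, d = −0.75 ln(1 − 0.666667) = 0.823960 ≈ 0.8240.
Sp1–Sp3: 8/30 sites differ → p ≈ 0.266667, d = −0.75 ln(1 − 0.355556) = 0.329526 ≈ 0.3295.
Sp2–Sp3: 14/30 sites differ → p ≈ 0.466667, d = −0.75 ln(1 − 0.622223) = 0.730088 ≈ 0.7301.

d(Sp1,Sp2) = 0.8240, d(Sp1,Sp3) = 0.3295, d(Sp2,Sp3) = 0.7301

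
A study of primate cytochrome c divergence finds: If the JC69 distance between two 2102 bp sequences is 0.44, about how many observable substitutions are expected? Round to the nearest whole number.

Invert JC69: p = (3/4)(1 − e^(−4d/3)) = 0.75 × (1 − e^(-0.586667)) = 0.75 × (1 − 0.556178) = 0.332867.
Expected differing sites = pL ≈ 0.332867 × 2102 = 699.686434 ≈ 700.

700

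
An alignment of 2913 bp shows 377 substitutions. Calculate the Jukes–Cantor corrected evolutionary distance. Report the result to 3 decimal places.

0.142

p = 377/2913 ≈ 0.12942.
d = −(3/4) ln(1 − 4p/3) = −0.75 ln(1 − 0.17256) = −0.75 ln(0.82744)
  = −0.75 × (-0.189419) = 0.142064 substitutions/site.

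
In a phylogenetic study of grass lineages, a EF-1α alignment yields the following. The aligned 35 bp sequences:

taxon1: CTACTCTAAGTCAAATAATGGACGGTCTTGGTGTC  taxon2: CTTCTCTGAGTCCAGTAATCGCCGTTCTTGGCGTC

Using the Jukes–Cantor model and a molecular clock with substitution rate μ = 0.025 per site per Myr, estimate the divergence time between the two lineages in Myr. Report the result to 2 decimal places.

5.45

The sequences differ at 8 of 35 sites (3, 8, 13, 15, 20, 22, 25, 32), so p = 8/35 ≈ 0.228571.
d = −(3/4) ln(1 − 4p/3) = −0.75 ln(1 − 0.304761) = −0.75 ln(0.695239)
  = −0.75 × (-0.363500) = 0.272625 substitutions/site.
Under a molecular clock d = 2μt, so t = d/(2μ) = 0.272625 / (2 × 0.025) = 5.45 Myr.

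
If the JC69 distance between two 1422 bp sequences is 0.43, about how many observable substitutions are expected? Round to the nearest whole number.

465

Invert JC69: p = (3/4)(1 − e^(−4d/3)) = 0.75 × (1 − e^(-0.573333)) = 0.75 × (1 − 0.563644) = 0.327267.
Expected differing sites = pL ≈ 0.327267 × 1422 = 465.373674 ≈ 465.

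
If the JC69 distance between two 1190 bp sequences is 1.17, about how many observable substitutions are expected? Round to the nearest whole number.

705

Invert JC69: p = (3/4)(1 − e^(−4d/3)) = 0.75 × (1 − e^(-1.56)) = 0.75 × (1 − 0.210136) = 0.592398.
Expected differing sites = pL ≈ 0.592398 × 1190 = 704.95362 ≈ 705.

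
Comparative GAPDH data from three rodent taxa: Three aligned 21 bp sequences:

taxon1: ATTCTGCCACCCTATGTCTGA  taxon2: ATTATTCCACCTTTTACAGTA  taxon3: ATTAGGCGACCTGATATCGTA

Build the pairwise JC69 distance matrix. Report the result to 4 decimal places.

d(taxon1,taxon2) = 0.6355, d(taxon1,taxon3) = 0.5319, d(taxon2,taxon3) = 0.4408

taxon1–taxon2: 9/21 sites differ → p ≈ 0.428571, d = −0.75 ln(1 − 0.571428) = 0.635472 ≈ 0.6355.
taxon1–taxon3: 8/21 sites differ → p ≈ 0.380952, d = −0.75 ln(1 − 0.507936) = 0.531860 ≈ 0.5319.
taxon2–taxon3: 7/21 sites differ → p ≈ 0.333333, d = −0.75 ln(1 − 0.444444) = 0.440839 ≈ 0.4408.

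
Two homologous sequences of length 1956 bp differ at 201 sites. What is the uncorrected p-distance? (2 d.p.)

p = 201/1956 = 0.102760… ≈ 0.10 (to 2 d.p.).

0.10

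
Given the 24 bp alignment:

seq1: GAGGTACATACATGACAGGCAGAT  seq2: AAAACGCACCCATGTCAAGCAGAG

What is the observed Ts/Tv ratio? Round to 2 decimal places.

2.33

Transitions are A↔G and C↔T; transversions are all other mismatches.
Transitions: 7. Transversions: 3.
R = 7/3 = 2.333333… ≈ 2.33 (to 2 d.p.).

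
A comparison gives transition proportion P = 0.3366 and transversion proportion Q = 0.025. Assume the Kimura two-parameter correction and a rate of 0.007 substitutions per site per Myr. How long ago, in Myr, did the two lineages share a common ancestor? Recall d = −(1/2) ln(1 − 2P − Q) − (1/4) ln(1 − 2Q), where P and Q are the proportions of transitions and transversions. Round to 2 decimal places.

Under the Kimura two-parameter model, d = −½ ln(1 − 2P − Q) − ¼ ln(1 − 2Q).
1 − 2P − Q = 0.3018, giving −½ ln(0.3018) = 0.598995.
1 − 2Q = 0.95, giving −¼ ln(0.95) = 0.012823.
d = 0.598995 + 0.012823 = 0.611818.
Under a molecular clock d = 2μt, so t = d/(2μ) = 0.611818 / (2 × 0.007) = 43.70 Myr.

43.70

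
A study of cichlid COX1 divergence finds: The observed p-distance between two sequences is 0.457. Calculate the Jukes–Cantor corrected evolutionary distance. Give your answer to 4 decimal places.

0.7049

d = −(3/4) ln(1 − 4p/3) = −0.75 ln(1 − 0.609333) = −0.75 ln(0.390667)
  = −0.75 × (-0.939900) = 0.704925 substitutions/site.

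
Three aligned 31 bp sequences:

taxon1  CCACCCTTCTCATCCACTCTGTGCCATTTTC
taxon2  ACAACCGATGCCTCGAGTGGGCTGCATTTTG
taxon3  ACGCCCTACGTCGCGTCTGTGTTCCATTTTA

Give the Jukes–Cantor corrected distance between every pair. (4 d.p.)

taxon1–taxon2: 15/31 sites differ → p ≈ 0.483871, d = −0.75 ln(1 − 0.645161) = 0.777068 ≈ 0.7771.
taxon1–taxon3: 12/31 sites differ → p ≈ 0.387097, d = −0.75 ln(1 − 0.516129) = 0.544453 ≈ 0.5445.
taxon2–taxon3: 12/31 sites differ → p ≈ 0.387097, d = −0.75 ln(1 − 0.516129) = 0.544453 ≈ 0.5445.

d(taxon1,taxon2) = 0.7771, d(taxon1,taxon3) = 0.5445, d(taxon2,taxon3) = 0.5445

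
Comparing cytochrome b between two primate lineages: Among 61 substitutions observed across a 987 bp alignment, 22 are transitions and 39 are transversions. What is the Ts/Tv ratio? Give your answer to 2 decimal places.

R = 22/39 = 0.564102… ≈ 0.56 (to 2 d.p.).

0.56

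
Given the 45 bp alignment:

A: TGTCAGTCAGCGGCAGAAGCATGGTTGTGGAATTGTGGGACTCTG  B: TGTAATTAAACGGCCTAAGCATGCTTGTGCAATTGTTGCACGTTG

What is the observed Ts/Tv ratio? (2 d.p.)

0.20

Transitions are A↔G and C↔T; transversions are all other mismatches.
Transitions: 2. Transversions: 10.
R = 2/10 = 0.20.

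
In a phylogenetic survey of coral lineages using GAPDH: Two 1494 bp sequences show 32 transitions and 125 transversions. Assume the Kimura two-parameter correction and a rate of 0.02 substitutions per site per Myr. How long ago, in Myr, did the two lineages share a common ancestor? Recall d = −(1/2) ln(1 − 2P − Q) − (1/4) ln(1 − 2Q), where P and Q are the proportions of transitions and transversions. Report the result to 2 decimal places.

P = 32/1494 ≈ 0.021419 and Q = 125/1494 ≈ 0.083668.
Under the Kimura two-parameter model, d = −½ ln(1 − 2P − Q) − ¼ ln(1 − 2Q).
1 − 2P − Q = 0.873494, giving −½ ln(0.873494) = 0.067627.
1 − 2Q = 0.832664, giving −¼ ln(0.832664) = 0.045781.
d = 0.067627 + 0.045781 = 0.113408.
Under a molecular clock d = 2μt, so t = d/(2μ) = 0.113408 / (2 × 0.02) = 2.84 Myr.

2.84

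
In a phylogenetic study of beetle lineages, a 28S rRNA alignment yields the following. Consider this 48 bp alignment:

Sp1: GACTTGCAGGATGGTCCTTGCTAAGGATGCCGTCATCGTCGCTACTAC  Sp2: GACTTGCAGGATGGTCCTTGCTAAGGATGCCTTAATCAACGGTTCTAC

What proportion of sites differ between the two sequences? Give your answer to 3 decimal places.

The sequences differ at 6 of 48 positions (sites 32, 34, 38, 39, 42, 44).
p = 6/48 = 0.125.

0.125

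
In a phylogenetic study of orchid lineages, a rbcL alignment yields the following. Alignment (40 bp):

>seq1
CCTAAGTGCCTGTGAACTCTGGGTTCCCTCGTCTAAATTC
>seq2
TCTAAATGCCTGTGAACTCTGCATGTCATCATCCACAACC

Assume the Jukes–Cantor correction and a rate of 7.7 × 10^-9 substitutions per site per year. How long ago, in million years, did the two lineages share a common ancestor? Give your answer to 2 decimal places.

24.88

The sequences differ at 12 of 40 sites, so p = 12/40 = 0.3.
d = −(3/4) ln(1 − 4p/3) = −0.75 ln(1 − 0.4) = −0.75 ln(0.6)
  = −0.75 × (-0.510826) = 0.383120 substitutions/site.
Under a molecular clock d = 2μt, so t = d/(2μ) = 0.383120 / (2 × 7.7 × 10^-9) = 24.88 million years.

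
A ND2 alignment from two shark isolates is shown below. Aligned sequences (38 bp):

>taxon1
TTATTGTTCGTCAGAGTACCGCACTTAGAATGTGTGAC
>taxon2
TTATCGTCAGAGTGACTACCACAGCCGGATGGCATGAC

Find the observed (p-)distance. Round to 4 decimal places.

0.4211

The sequences differ at 16 of 38 positions.
p = 16/38 = 0.421052… ≈ 0.4211 (to 4 d.p.).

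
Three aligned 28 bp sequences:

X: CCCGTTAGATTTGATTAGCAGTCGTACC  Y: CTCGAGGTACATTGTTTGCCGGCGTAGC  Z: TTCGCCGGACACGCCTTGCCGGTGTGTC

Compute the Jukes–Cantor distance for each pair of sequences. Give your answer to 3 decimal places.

d(X,Y) = 0.724, d(X,Z) = 1.076, d(Y,Z) = 0.556

X–Y: 13/28 sites differ → p ≈ 0.464286, d = −0.75 ln(1 − 0.619048) = 0.723811 ≈ 0.724.
X–Z: 16/28 sites differ → p ≈ 0.571429, d = −0.75 ln(1 − 0.761905) = 1.076314 ≈ 1.076.
Y–Z: 11/28 sites differ → p ≈ 0.392857, d = −0.75 ln(1 − 0.523809) = 0.556452 ≈ 0.556.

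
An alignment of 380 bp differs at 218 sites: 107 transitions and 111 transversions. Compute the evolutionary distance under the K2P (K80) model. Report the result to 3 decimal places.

P = 107/380 ≈ 0.281579 and Q = 111/380 ≈ 0.292105.
Under the Kimura two-parameter model, d = −½ ln(1 − 2P − Q) − ¼ ln(1 − 2Q).
1 − 2P − Q = 0.144737, giving −½ ln(0.144737) = 0.966418.
1 − 2Q = 0.41579, giving −¼ ln(0.41579) = 0.219394.
d = 0.966418 + 0.219394 = 1.185812.

1.186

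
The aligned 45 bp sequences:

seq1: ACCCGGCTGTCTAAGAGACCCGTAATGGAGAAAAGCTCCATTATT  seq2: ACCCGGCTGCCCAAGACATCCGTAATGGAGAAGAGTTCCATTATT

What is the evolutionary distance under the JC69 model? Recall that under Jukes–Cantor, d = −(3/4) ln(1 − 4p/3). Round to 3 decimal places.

0.147

The sequences differ at 6 of 45 sites (10, 12, 17, 19, 33, 36), so p = 6/45 ≈ 0.133333.
d = −(3/4) ln(1 − 4p/3) = −0.75 ln(1 − 0.177777) = −0.75 ln(0.822223)
  = −0.75 × (-0.195744) = 0.146808 substitutions/site.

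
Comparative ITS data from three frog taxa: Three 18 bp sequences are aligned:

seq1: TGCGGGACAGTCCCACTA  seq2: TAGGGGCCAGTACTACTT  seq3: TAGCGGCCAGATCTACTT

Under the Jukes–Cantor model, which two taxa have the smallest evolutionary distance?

seq1–seq2: 6/18 differ, p = 0.333, d = 0.441.
seq1–seq3: 8/18 differ, p = 0.444, d = 0.673.
seq2–seq3: 3/18 differ, p = 0.167, d = 0.188.
The smallest distance is between seq2 and seq3.

seq2 and seq3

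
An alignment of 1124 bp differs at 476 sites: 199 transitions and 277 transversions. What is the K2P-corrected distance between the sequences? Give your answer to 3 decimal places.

P = 199/1124 ≈ 0.177046 and Q = 277/1124 ≈ 0.246441.
Under the Kimura two-parameter model, d = −½ ln(1 − 2P − Q) − ¼ ln(1 − 2Q).
1 − 2P − Q = 0.399467, giving −½ ln(0.399467) = 0.458812.
1 − 2Q = 0.507118, giving −¼ ln(0.507118) = 0.169753.
d = 0.458812 + 0.169753 = 0.628565.

0.629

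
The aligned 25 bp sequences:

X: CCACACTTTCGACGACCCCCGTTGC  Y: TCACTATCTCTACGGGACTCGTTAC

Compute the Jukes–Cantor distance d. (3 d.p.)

The sequences differ at 10 of 25 sites (1, 5, 6, 8, 11, 15, 16, 17, 19, 24), so p = 10/25 = 0.4.
d = −(3/4) ln(1 − 4p/3) = −0.75 ln(1 − 0.533333) = −0.75 ln(0.466667)
  = −0.75 × (-0.762139) = 0.571604 substitutions/site.

0.572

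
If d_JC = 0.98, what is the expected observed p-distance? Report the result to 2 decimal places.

0.55

p = (3/4)(1 − e^(−4d/3)) = 0.75 × (1 − e^(-1.306667)) = 0.75 × (1 − 0.270721) = 0.546959.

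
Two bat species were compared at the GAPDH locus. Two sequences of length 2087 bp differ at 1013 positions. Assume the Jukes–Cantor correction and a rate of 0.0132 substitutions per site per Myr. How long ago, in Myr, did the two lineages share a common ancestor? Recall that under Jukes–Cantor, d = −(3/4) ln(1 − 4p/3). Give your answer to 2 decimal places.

29.60

p = 1013/2087 ≈ 0.485386.
d = −(3/4) ln(1 − 4p/3) = −0.75 ln(1 − 0.647181) = −0.75 ln(0.352819)
  = −0.75 × (-1.041800) = 0.781350 substitutions/site.
Under a molecular clock d = 2μt, so t = d/(2μ) = 0.781350 / (2 × 0.0132) = 29.60 Myr.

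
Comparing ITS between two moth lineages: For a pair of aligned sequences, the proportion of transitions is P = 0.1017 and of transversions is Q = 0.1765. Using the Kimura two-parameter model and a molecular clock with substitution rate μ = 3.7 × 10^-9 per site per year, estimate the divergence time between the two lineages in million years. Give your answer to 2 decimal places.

Under the Kimura two-parameter model, d = −½ ln(1 − 2P − Q) − ¼ ln(1 − 2Q).
1 − 2P − Q = 0.6201, giving −½ ln(0.6201) = 0.238937.
1 − 2Q = 0.647, giving −¼ ln(0.647) = 0.108852.
d = 0.238937 + 0.108852 = 0.347789.
Under a molecular clock d = 2μt, so t = d/(2μ) = 0.347789 / (2 × 3.7 × 10^-9) = 47.00 million years.

47.00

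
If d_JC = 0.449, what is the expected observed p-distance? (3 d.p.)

p = (3/4)(1 − e^(−4d/3)) = 0.75 × (1 − e^(-0.598667)) = 0.75 × (1 − 0.549544) = 0.337842.

0.338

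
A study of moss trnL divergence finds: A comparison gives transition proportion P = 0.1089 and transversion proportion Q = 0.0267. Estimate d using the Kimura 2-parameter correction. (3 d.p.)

Under the Kimura two-parameter model, d = −½ ln(1 − 2P − Q) − ¼ ln(1 − 2Q).
1 − 2P − Q = 0.7555, giving −½ ln(0.7555) = 0.140188.
1 − 2Q = 0.9466, giving −¼ ln(0.9466) = 0.013720.
d = 0.140188 + 0.013720 = 0.153908.

0.154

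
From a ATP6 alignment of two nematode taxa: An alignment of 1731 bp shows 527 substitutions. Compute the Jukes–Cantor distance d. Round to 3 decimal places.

p = 527/1731 ≈ 0.304448.
d = −(3/4) ln(1 − 4p/3) = −0.75 ln(1 − 0.405931) = −0.75 ln(0.594069)
  = −0.75 × (-0.520760) = 0.390570 substitutions/site.

0.391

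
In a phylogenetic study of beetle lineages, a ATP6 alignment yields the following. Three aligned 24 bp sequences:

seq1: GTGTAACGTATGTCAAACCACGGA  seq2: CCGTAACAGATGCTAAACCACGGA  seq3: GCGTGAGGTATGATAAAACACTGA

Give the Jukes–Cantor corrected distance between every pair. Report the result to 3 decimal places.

d(seq1,seq2) = 0.304, d(seq1,seq3) = 0.369, d(seq2,seq3) = 0.441

seq1–seq2: 6/24 sites differ → p = 0.25, d = −0.75 ln(1 − 0.333333) = 0.304098 ≈ 0.304.
seq1–seq3: 7/24 sites differ → p ≈ 0.291667, d = −0.75 ln(1 − 0.388889) = 0.369358 ≈ 0.369.
seq2–seq3: 8/24 sites differ → p ≈ 0.333333, d = −0.75 ln(1 − 0.444444) = 0.440839 ≈ 0.441.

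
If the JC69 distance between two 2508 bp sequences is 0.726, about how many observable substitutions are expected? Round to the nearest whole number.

Invert JC69: p = (3/4)(1 − e^(−4d/3)) = 0.75 × (1 − e^(-0.968)) = 0.75 × (1 − 0.379842) = 0.465119.
Expected differing sites = pL ≈ 0.465119 × 2508 = 1166.518452 ≈ 1167.

1167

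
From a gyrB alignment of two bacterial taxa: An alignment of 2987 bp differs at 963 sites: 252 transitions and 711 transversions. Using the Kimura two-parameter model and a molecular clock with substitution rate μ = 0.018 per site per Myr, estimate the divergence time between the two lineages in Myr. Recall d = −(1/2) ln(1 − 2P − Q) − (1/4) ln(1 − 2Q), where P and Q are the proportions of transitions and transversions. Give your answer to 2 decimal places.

P = 252/2987 ≈ 0.084366 and Q = 711/2987 ≈ 0.238031.
Under the Kimura two-parameter model, d = −½ ln(1 − 2P − Q) − ¼ ln(1 − 2Q).
1 − 2P − Q = 0.593237, giving −½ ln(0.593237) = 0.261081.
1 − 2Q = 0.523938, giving −¼ ln(0.523938) = 0.161595.
d = 0.261081 + 0.161595 = 0.422676.
Under a molecular clock d = 2μt, so t = d/(2μ) = 0.422676 / (2 × 0.018) = 11.74 Myr.

11.74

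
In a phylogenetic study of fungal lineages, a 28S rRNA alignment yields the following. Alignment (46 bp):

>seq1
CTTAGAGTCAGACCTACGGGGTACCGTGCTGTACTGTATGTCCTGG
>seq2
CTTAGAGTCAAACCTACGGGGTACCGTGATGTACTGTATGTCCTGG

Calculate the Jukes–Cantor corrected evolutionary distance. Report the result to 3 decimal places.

The sequences differ at 2 of 46 sites (11, 29), so p = 2/46 ≈ 0.043478.
d = −(3/4) ln(1 − 4p/3) = −0.75 ln(1 − 0.057971) = −0.75 ln(0.942029)
  = −0.75 × (-0.059719) = 0.044789 substitutions/site.

0.045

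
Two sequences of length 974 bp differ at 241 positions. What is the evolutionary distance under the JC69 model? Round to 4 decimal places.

0.3003

p = 241/974 ≈ 0.247433.
d = −(3/4) ln(1 − 4p/3) = −0.75 ln(1 − 0.329911) = −0.75 ln(0.670089)
  = −0.75 × (-0.400345) = 0.300259 substitutions/site.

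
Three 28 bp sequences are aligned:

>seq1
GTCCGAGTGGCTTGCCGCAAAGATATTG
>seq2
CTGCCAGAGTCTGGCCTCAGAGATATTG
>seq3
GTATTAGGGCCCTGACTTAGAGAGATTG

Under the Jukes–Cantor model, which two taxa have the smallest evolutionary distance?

seq1–seq2: 8/28 differ, p = 0.286, d = 0.360.
seq1–seq3: 11/28 differ, p = 0.393, d = 0.556.
seq2–seq3: 11/28 differ, p = 0.393, d = 0.556.
The smallest distance is between seq1 and seq2.

seq1 and seq2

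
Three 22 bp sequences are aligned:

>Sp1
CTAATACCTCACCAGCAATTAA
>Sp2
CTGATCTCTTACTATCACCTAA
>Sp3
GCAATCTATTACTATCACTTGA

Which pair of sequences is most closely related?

Sp2 and Sp3

Sp1–Sp2: 8/22 differ, p = 0.364, d = 0.497.
Sp1–Sp3: 10/22 differ, p = 0.455, d = 0.699.
Sp2–Sp3: 6/22 differ, p = 0.273, d = 0.339.
The smallest distance is between Sp2 and Sp3.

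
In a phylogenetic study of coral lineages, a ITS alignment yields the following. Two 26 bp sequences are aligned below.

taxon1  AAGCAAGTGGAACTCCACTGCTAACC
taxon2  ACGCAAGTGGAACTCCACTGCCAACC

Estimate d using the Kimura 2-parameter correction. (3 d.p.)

Of 26 sites, 1 differences are transitions and 1 are transversions, so P = 1/26 ≈ 0.038462 and Q = 1/26 ≈ 0.038462.
Under the Kimura two-parameter model, d = −½ ln(1 − 2P − Q) − ¼ ln(1 − 2Q).
1 − 2P − Q = 0.884614, giving −½ ln(0.884614) = 0.061302.
1 − 2Q = 0.923076, giving −¼ ln(0.923076) = 0.020011.
d = 0.061302 + 0.020011 = 0.081313.

0.081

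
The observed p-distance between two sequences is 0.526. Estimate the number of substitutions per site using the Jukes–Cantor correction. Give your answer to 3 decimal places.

0.906

d = −(3/4) ln(1 − 4p/3) = −0.75 ln(1 − 0.701333) = −0.75 ln(0.298667)
  = −0.75 × (-1.208426) = 0.906320 substitutions/site.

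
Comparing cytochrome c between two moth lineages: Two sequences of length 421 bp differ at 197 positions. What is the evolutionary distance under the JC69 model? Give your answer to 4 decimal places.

p = 197/421 ≈ 0.467933.
d = −(3/4) ln(1 − 4p/3) = −0.75 ln(1 − 0.623911) = −0.75 ln(0.376089)
  = −0.75 × (-0.977929) = 0.733447 substitutions/site.

0.7334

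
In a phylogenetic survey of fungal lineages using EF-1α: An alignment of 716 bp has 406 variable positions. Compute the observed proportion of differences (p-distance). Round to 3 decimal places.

0.567

p = 406/716 = 0.567039… ≈ 0.567 (to 3 d.p.).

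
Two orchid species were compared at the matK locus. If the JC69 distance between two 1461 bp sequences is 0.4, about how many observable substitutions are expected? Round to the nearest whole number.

Invert JC69: p = (3/4)(1 − e^(−4d/3)) = 0.75 × (1 − e^(-0.533333)) = 0.75 × (1 − 0.586646) = 0.310016.
Expected differing sites = pL ≈ 0.310016 × 1461 = 452.933376 ≈ 453.

453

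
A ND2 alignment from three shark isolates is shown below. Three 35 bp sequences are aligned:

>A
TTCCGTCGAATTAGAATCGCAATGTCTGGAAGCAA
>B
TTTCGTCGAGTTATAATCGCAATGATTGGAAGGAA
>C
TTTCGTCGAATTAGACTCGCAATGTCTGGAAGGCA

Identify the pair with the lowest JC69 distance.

A and C

A–B: 6/35 differ, p = 0.171, d = 0.195.
A–C: 4/35 differ, p = 0.114, d = 0.124.
B–C: 6/35 differ, p = 0.171, d = 0.195.
The smallest distance is between A and C.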